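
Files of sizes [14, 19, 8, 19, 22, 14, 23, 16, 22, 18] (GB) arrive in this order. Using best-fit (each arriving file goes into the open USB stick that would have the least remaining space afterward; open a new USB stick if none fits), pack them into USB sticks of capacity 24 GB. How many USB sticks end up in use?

9

  14 → USB stick 1 (new)  [load 14/24]
  19 → USB stick 2 (new)  [load 19/24]
  8 → USB stick 1  [load 22/24]
  19 → USB stick 3 (new)  [load 19/24]
  22 → USB stick 4 (new)  [load 22/24]
  14 → USB stick 5 (new)  [load 14/24]
  23 → USB stick 6 (new)  [load 23/24]
  16 → USB stick 7 (new)  [load 16/24]
  22 → USB stick 8 (new)  [load 22/24]
  18 → USB stick 9 (new)  [load 18/24]
9 USB sticks opened.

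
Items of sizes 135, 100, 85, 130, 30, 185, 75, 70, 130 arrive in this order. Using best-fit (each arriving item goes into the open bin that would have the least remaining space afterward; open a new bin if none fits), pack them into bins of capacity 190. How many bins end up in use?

  135 → bin 1 (new)  [load 135/190]
  100 → bin 2 (new)  [load 100/190]
  85 → bin 2  [load 185/190]
  130 → bin 3 (new)  [load 130/190]
  30 → bin 1  [load 165/190]
  185 → bin 4 (new)  [load 185/190]
  75 → bin 5 (new)  [load 75/190]
  70 → bin 5  [load 145/190]
  130 → bin 6 (new)  [load 130/190]
6 bins opened.

6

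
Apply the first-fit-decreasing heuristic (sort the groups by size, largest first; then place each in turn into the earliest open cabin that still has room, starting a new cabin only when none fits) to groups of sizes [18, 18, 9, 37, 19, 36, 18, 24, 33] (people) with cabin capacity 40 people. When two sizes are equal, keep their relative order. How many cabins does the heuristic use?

Sorted descending: 37, 36, 33, 24, 19, 18, 18, 18, 9.
  37 → cabin 1 (new)  [load 37/40]
  36 → cabin 2 (new)  [load 36/40]
  33 → cabin 3 (new)  [load 33/40]
  24 → cabin 4 (new)  [load 24/40]
  19 → cabin 5 (new)  [load 19/40]
  18 → cabin 5  [load 37/40]
  18 → cabin 6 (new)  [load 18/40]
  18 → cabin 6  [load 36/40]
  9 → cabin 4  [load 33/40]
6 cabins opened.

6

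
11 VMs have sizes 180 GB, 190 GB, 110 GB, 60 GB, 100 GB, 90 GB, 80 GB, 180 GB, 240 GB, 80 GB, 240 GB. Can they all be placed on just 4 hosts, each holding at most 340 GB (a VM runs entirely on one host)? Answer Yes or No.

Total = 1550 GB; ⌈1550/340⌉ = 5.
At least 5 hosts are required, but only 4 are allowed.

No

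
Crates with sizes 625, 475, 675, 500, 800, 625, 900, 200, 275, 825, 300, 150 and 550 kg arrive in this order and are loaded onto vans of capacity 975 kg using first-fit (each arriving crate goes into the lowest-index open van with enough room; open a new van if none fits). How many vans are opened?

  625 → van 1 (new)  [load 625/975]
  475 → van 2 (new)  [load 475/975]
  675 → van 3 (new)  [load 675/975]
  500 → van 2  [load 975/975]
  800 → van 4 (new)  [load 800/975]
  625 → van 5 (new)  [load 625/975]
  900 → van 6 (new)  [load 900/975]
  200 → van 1  [load 825/975]
  275 → van 3  [load 950/975]
  825 → van 7 (new)  [load 825/975]
  300 → van 5  [load 925/975]
  150 → van 1  [load 975/975]
  550 → van 8 (new)  [load 550/975]
8 vans opened.

8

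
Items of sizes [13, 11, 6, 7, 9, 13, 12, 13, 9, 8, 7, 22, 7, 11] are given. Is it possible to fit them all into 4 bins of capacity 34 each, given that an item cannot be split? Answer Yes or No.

No

Total = 148; ⌈148/34⌉ = 5.
At least 5 bins are required, but only 4 are allowed.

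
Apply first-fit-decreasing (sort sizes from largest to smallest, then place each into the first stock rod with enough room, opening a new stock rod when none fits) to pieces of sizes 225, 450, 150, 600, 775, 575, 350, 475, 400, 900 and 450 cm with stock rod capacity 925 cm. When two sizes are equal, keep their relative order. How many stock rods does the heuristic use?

Sorted descending: 900, 775, 600, 575, 475, 450, 450, 400, 350, 225, 150.
  900 → stock rod 1 (new)  [load 900/925]
  775 → stock rod 2 (new)  [load 775/925]
  600 → stock rod 3 (new)  [load 600/925]
  575 → stock rod 4 (new)  [load 575/925]
  475 → stock rod 5 (new)  [load 475/925]
  450 → stock rod 5  [load 925/925]
  450 → stock rod 6 (new)  [load 450/925]
  400 → stock rod 6  [load 850/925]
  350 → stock rod 4  [load 925/925]
  225 → stock rod 3  [load 825/925]
  150 → stock rod 2  [load 925/925]
6 stock rods opened.

6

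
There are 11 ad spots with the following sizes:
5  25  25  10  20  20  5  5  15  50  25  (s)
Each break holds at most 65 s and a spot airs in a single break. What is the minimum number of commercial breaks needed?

Total = 50 + 25 + 25 + 25 + 20 + 20 + 15 + 10 + 5 + 5 + 5 = 205 s.
Lower bound: ⌈205/65⌉ = 4 commercial breaks.
A packing using 4 commercial breaks:
  break 1: 50 + 15 = 65
  break 2: 25 + 25 + 10 + 5 = 65
  break 3: 25 + 20 + 20 = 65
  break 4: 5 + 5 = 10
This matches the lower bound, so 4 is optimal.

4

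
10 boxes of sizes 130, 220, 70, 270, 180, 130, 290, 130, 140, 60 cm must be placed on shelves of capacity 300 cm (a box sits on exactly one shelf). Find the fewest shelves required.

6

Total = 290 + 270 + 220 + 180 + 140 + 130 + 130 + 130 + 70 + 60 = 1620 cm.
Lower bound: ⌈1620/300⌉ = 6 shelves.
A packing using 6 shelves:
  shelf 1: 290 = 290
  shelf 2: 270 = 270
  shelf 3: 220 + 70 = 290
  shelf 4: 180 + 60 = 240
  shelf 5: 140 + 130 = 270
  shelf 6: 130 + 130 = 260
This matches the lower bound, so 6 is optimal.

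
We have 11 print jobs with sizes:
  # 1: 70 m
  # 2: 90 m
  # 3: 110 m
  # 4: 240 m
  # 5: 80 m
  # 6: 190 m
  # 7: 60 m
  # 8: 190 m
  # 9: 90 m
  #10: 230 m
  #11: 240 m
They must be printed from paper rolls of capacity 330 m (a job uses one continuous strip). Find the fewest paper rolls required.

Total = 240 + 240 + 230 + 190 + 190 + 110 + 90 + 90 + 80 + 70 + 60 = 1590 m.
Lower bound: ⌈1590/330⌉ = 5 paper rolls.
A packing using 5 paper rolls:
  roll 1: 240 + 90 = 330
  roll 2: 240 + 90 = 330
  roll 3: 230 + 80 = 310
  roll 4: 190 + 110 = 300
  roll 5: 190 + 70 + 60 = 320
This matches the lower bound, so 5 is optimal.

5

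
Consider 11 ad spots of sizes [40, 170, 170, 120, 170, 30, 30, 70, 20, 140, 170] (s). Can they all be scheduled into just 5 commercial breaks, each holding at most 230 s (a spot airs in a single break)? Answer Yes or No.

No

Total = 1130 s; ⌈1130/230⌉ = 5.
6 ad spots each exceed half the capacity and cannot share a break, forcing at least 6 commercial breaks.
At least 6 commercial breaks are required, but only 5 are allowed.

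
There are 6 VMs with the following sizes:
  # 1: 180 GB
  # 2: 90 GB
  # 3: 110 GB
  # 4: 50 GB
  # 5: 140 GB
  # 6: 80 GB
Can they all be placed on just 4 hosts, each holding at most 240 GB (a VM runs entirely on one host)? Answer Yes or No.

Yes

A valid assignment using 3 hosts:
  host 1: 180 + 50 = 230
  host 2: 140 + 90 = 230
  host 3: 110 + 80 = 190
That uses only 3 ≤ 4, so 4 hosts are enough.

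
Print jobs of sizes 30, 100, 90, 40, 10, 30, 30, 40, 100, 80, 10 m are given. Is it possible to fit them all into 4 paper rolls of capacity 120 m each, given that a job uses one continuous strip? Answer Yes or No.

Total = 560 m; ⌈560/120⌉ = 5.
At least 5 paper rolls are required, but only 4 are allowed.

No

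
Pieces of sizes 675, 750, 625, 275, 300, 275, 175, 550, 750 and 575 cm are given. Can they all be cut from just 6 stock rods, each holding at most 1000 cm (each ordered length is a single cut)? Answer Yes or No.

A valid assignment using 6 stock rods:
  stock rod 1: 750 + 175 = 925
  stock rod 2: 750 = 750
  stock rod 3: 675 + 300 = 975
  stock rod 4: 625 + 275 = 900
  stock rod 5: 575 + 275 = 850
  stock rod 6: 550 = 550
Every load is within 1000 cm, so 6 stock rods suffice.

Yes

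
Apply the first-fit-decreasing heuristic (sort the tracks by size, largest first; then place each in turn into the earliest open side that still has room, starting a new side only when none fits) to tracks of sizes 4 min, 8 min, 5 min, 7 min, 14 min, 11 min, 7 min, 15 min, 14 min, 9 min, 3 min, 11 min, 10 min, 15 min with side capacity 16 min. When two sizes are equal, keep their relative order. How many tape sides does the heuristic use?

9

Sorted descending: 15, 15, 14, 14, 11, 11, 10, 9, 8, 7, 7, 5, 4, 3.
  15 → side 1 (new)  [load 15/16]
  15 → side 2 (new)  [load 15/16]
  14 → side 3 (new)  [load 14/16]
  14 → side 4 (new)  [load 14/16]
  11 → side 5 (new)  [load 11/16]
  11 → side 6 (new)  [load 11/16]
  10 → side 7 (new)  [load 10/16]
  9 → side 8 (new)  [load 9/16]
  8 → side 9 (new)  [load 8/16]
  7 → side 8  [load 16/16]
  7 → side 9  [load 15/16]
  5 → side 5  [load 16/16]
  4 → side 6  [load 15/16]
  3 → side 7  [load 13/16]
9 tape sides opened.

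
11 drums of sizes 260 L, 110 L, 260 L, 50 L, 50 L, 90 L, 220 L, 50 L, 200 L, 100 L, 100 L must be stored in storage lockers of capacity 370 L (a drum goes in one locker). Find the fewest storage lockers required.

5

Total = 260 + 260 + 220 + 200 + 110 + 100 + 100 + 90 + 50 + 50 + 50 = 1490 L.
Lower bound: ⌈1490/370⌉ = 5 storage lockers.
A packing using 5 storage lockers:
  locker 1: 260 + 110 = 370
  locker 2: 260 + 100 = 360
  locker 3: 220 + 100 + 50 = 370
  locker 4: 200 + 90 + 50 = 340
  locker 5: 50 = 50
This matches the lower bound, so 5 is optimal.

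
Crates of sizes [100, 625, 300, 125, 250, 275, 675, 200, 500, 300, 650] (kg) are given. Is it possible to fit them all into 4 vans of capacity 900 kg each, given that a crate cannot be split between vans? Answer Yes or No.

No

Total = 4000 kg; ⌈4000/900⌉ = 5.
At least 5 vans are required, but only 4 are allowed.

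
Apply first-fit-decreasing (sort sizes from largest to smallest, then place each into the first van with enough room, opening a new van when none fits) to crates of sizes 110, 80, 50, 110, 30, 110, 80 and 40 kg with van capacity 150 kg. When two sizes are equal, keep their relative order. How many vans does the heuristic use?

Sorted descending: 110, 110, 110, 80, 80, 50, 40, 30.
  110 → van 1 (new)  [load 110/150]
  110 → van 2 (new)  [load 110/150]
  110 → van 3 (new)  [load 110/150]
  80 → van 4 (new)  [load 80/150]
  80 → van 5 (new)  [load 80/150]
  50 → van 4  [load 130/150]
  40 → van 1  [load 150/150]
  30 → van 2  [load 140/150]
5 vans opened.

5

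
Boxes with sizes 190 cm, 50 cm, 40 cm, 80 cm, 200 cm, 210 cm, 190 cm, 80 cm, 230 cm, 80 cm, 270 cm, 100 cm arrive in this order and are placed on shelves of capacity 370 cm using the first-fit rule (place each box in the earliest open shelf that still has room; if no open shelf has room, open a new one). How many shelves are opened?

  190 → shelf 1 (new)  [load 190/370]
  50 → shelf 1  [load 240/370]
  40 → shelf 1  [load 280/370]
  80 → shelf 1  [load 360/370]
  200 → shelf 2 (new)  [load 200/370]
  210 → shelf 3 (new)  [load 210/370]
  190 → shelf 4 (new)  [load 190/370]
  80 → shelf 2  [load 280/370]
  230 → shelf 5 (new)  [load 230/370]
  80 → shelf 2  [load 360/370]
  270 → shelf 6 (new)  [load 270/370]
  100 → shelf 3  [load 310/370]
6 shelves opened.

6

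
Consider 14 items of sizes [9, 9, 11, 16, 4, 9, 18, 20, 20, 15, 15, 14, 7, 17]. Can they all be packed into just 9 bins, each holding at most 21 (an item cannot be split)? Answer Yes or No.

Total = 184; ⌈184/21⌉ = 9.
The bound of 9 does not rule out 9, but exhaustive search shows no assignment into 9 bins of capacity 21 exists — the minimum is 10.

No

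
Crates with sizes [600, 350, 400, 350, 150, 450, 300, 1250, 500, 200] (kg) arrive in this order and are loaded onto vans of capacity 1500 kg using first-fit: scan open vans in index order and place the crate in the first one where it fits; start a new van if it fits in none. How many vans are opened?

  600 → van 1 (new)  [load 600/1500]
  350 → van 1  [load 950/1500]
  400 → van 1  [load 1350/1500]
  350 → van 2 (new)  [load 350/1500]
  150 → van 1  [load 1500/1500]
  450 → van 2  [load 800/1500]
  300 → van 2  [load 1100/1500]
  1250 → van 3 (new)  [load 1250/1500]
  500 → van 4 (new)  [load 500/1500]
  200 → van 2  [load 1300/1500]
4 vans opened.

4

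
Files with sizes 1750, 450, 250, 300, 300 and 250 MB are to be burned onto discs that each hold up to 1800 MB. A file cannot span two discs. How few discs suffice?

Total = 1750 + 450 + 300 + 300 + 250 + 250 = 3300 MB.
Lower bound: ⌈3300/1800⌉ = 2 discs.
A packing using 2 discs:
  disc 1: 1750 = 1750
  disc 2: 450 + 300 + 300 + 250 + 250 = 1550
This matches the lower bound, so 2 is optimal.

2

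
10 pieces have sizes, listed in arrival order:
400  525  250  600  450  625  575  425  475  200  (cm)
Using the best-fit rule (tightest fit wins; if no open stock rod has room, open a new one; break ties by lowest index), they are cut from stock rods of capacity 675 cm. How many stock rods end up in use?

8

  400 → stock rod 1 (new)  [load 400/675]
  525 → stock rod 2 (new)  [load 525/675]
  250 → stock rod 1  [load 650/675]
  600 → stock rod 3 (new)  [load 600/675]
  450 → stock rod 4 (new)  [load 450/675]
  625 → stock rod 5 (new)  [load 625/675]
  575 → stock rod 6 (new)  [load 575/675]
  425 → stock rod 7 (new)  [load 425/675]
  475 → stock rod 8 (new)  [load 475/675]
  200 → stock rod 8  [load 675/675]
8 stock rods opened.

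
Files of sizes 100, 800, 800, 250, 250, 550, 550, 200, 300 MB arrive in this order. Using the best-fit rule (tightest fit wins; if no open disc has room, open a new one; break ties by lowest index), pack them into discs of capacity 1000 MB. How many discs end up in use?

  100 → disc 1 (new)  [load 100/1000]
  800 → disc 1  [load 900/1000]
  800 → disc 2 (new)  [load 800/1000]
  250 → disc 3 (new)  [load 250/1000]
  250 → disc 3  [load 500/1000]
  550 → disc 4 (new)  [load 550/1000]
  550 → disc 5 (new)  [load 550/1000]
  200 → disc 2  [load 1000/1000]
  300 → disc 4  [load 850/1000]
5 discs opened.

5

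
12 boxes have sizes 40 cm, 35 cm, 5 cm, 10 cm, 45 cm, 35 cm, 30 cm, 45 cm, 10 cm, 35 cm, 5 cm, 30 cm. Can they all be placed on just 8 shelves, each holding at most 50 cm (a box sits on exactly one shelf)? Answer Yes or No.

A valid assignment using 8 shelves:
  shelf 1: 45 + 5 = 50
  shelf 2: 45 + 5 = 50
  shelf 3: 40 + 10 = 50
  shelf 4: 35 + 10 = 45
  shelf 5: 35 = 35
  shelf 6: 35 = 35
  shelf 7: 30 = 30
  shelf 8: 30 = 30
Every load is within 50 cm, so 8 shelves suffice.

Yes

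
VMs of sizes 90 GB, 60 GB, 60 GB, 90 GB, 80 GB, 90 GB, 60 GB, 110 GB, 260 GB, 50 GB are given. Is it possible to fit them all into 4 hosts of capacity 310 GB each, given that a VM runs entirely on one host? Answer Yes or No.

Yes

A valid assignment using 4 hosts:
  host 1: 260 + 50 = 310
  host 2: 110 + 90 + 90 = 290
  host 3: 90 + 80 + 60 + 60 = 290
  host 4: 60 = 60
Every load is within 310 GB, so 4 hosts suffice.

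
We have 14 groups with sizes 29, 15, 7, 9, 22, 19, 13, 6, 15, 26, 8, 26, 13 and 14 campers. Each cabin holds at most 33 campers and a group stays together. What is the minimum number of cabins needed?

Total = 29 + 26 + 26 + 22 + 19 + 15 + 15 + 14 + 13 + 13 + 9 + 8 + 7 + 6 = 222 campers.
Lower bound: ⌈222/33⌉ = 7 cabins.
A packing using 8 cabins:
  cabin 1: 29 = 29
  cabin 2: 26 + 7 = 33
  cabin 3: 26 + 6 = 32
  cabin 4: 22 + 9 = 31
  cabin 5: 19 + 14 = 33
  cabin 6: 15 + 15 = 30
  cabin 7: 13 + 13 = 26
  cabin 8: 8 = 8
No arrangement into 7 cabins stays within capacity, so 8 is optimal.

8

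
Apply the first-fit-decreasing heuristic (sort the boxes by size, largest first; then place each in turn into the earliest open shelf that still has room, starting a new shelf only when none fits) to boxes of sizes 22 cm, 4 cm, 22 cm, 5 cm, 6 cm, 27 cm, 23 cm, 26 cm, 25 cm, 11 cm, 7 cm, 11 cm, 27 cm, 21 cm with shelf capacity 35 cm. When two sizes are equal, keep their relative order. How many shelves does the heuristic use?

Sorted descending: 27, 27, 26, 25, 23, 22, 22, 21, 11, 11, 7, 6, 5, 4.
  27 → shelf 1 (new)  [load 27/35]
  27 → shelf 2 (new)  [load 27/35]
  26 → shelf 3 (new)  [load 26/35]
  25 → shelf 4 (new)  [load 25/35]
  23 → shelf 5 (new)  [load 23/35]
  22 → shelf 6 (new)  [load 22/35]
  22 → shelf 7 (new)  [load 22/35]
  21 → shelf 8 (new)  [load 21/35]
  11 → shelf 5  [load 34/35]
  11 → shelf 6  [load 33/35]
  7 → shelf 1  [load 34/35]
  6 → shelf 2  [load 33/35]
  5 → shelf 3  [load 31/35]
  4 → shelf 3  [load 35/35]
8 shelves opened.

8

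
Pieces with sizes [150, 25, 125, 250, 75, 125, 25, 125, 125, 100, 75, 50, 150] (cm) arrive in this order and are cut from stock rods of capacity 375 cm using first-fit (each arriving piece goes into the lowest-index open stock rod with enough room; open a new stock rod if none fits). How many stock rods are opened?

4

  150 → stock rod 1 (new)  [load 150/375]
  25 → stock rod 1  [load 175/375]
  125 → stock rod 1  [load 300/375]
  250 → stock rod 2 (new)  [load 250/375]
  75 → stock rod 1  [load 375/375]
  125 → stock rod 2  [load 375/375]
  25 → stock rod 3 (new)  [load 25/375]
  125 → stock rod 3  [load 150/375]
  125 → stock rod 3  [load 275/375]
  100 → stock rod 3  [load 375/375]
  75 → stock rod 4 (new)  [load 75/375]
  50 → stock rod 4  [load 125/375]
  150 → stock rod 4  [load 275/375]
4 stock rods opened.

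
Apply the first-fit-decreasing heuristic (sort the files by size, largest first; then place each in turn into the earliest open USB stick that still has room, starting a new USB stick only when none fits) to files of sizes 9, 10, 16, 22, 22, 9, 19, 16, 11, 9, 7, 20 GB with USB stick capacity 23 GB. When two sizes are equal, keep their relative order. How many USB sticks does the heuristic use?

Sorted descending: 22, 22, 20, 19, 16, 16, 11, 10, 9, 9, 9, 7.
  22 → USB stick 1 (new)  [load 22/23]
  22 → USB stick 2 (new)  [load 22/23]
  20 → USB stick 3 (new)  [load 20/23]
  19 → USB stick 4 (new)  [load 19/23]
  16 → USB stick 5 (new)  [load 16/23]
  16 → USB stick 6 (new)  [load 16/23]
  11 → USB stick 7 (new)  [load 11/23]
  10 → USB stick 7  [load 21/23]
  9 → USB stick 8 (new)  [load 9/23]
  9 → USB stick 8  [load 18/23]
  9 → USB stick 9 (new)  [load 9/23]
  7 → USB stick 5  [load 23/23]
9 USB sticks opened.

9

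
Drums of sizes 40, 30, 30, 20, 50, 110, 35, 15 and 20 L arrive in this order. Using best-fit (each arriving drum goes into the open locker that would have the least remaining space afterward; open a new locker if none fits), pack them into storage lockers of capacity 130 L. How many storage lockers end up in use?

3

  40 → locker 1 (new)  [load 40/130]
  30 → locker 1  [load 70/130]
  30 → locker 1  [load 100/130]
  20 → locker 1  [load 120/130]
  50 → locker 2 (new)  [load 50/130]
  110 → locker 3 (new)  [load 110/130]
  35 → locker 2  [load 85/130]
  15 → locker 3  [load 125/130]
  20 → locker 2  [load 105/130]
3 storage lockers opened.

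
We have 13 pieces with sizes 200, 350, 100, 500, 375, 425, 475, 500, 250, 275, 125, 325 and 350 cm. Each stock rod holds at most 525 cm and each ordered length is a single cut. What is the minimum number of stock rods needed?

9

Total = 500 + 500 + 475 + 425 + 375 + 350 + 350 + 325 + 275 + 250 + 200 + 125 + 100 = 4250 cm.
Lower bound: ⌈4250/525⌉ = 9 stock rods.
A packing using 9 stock rods:
  stock rod 1: 500 = 500
  stock rod 2: 500 = 500
  stock rod 3: 475 = 475
  stock rod 4: 425 + 100 = 525
  stock rod 5: 375 + 125 = 500
  stock rod 6: 350 = 350
  stock rod 7: 350 = 350
  stock rod 8: 325 + 200 = 525
  stock rod 9: 275 + 250 = 525
This matches the lower bound, so 9 is optimal.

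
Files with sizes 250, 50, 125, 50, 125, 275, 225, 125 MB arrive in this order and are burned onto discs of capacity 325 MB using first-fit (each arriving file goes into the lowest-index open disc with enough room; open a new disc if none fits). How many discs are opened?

5

  250 → disc 1 (new)  [load 250/325]
  50 → disc 1  [load 300/325]
  125 → disc 2 (new)  [load 125/325]
  50 → disc 2  [load 175/325]
  125 → disc 2  [load 300/325]
  275 → disc 3 (new)  [load 275/325]
  225 → disc 4 (new)  [load 225/325]
  125 → disc 5 (new)  [load 125/325]
5 discs opened.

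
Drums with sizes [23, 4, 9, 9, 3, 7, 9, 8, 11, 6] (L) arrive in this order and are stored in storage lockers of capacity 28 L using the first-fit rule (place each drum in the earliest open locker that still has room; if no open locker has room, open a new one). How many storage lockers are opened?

4

  23 → locker 1 (new)  [load 23/28]
  4 → locker 1  [load 27/28]
  9 → locker 2 (new)  [load 9/28]
  9 → locker 2  [load 18/28]
  3 → locker 2  [load 21/28]
  7 → locker 2  [load 28/28]
  9 → locker 3 (new)  [load 9/28]
  8 → locker 3  [load 17/28]
  11 → locker 3  [load 28/28]
  6 → locker 4 (new)  [load 6/28]
4 storage lockers opened.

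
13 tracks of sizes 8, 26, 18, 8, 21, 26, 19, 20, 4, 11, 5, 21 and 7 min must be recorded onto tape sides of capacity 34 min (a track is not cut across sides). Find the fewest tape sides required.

7

Total = 26 + 26 + 21 + 21 + 20 + 19 + 18 + 11 + 8 + 8 + 7 + 5 + 4 = 194 min.
Lower bound: ⌈194/34⌉ = 6 tape sides.
Also, 7 tracks each exceed 17 min, and no two of those can share a side, so at least 7 tape sides are needed.
A packing using 7 tape sides:
  side 1: 26 + 8 = 34
  side 2: 26 + 8 = 34
  side 3: 21 + 11 = 32
  side 4: 21 + 7 + 5 = 33
  side 5: 20 + 4 = 24
  side 6: 19 = 19
  side 7: 18 = 18
This matches the lower bound, so 7 is optimal.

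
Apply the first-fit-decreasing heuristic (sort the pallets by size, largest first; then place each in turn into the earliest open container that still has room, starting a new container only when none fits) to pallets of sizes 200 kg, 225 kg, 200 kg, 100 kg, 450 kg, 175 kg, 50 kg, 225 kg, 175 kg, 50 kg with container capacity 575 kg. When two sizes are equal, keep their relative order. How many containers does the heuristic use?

4

Sorted descending: 450, 225, 225, 200, 200, 175, 175, 100, 50, 50.
  450 → container 1 (new)  [load 450/575]
  225 → container 2 (new)  [load 225/575]
  225 → container 2  [load 450/575]
  200 → container 3 (new)  [load 200/575]
  200 → container 3  [load 400/575]
  175 → container 3  [load 575/575]
  175 → container 4 (new)  [load 175/575]
  100 → container 1  [load 550/575]
  50 → container 2  [load 500/575]
  50 → container 2  [load 550/575]
4 containers opened.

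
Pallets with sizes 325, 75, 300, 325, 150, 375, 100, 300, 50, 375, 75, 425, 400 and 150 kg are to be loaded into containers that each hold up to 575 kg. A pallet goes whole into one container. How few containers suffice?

Total = 425 + 400 + 375 + 375 + 325 + 325 + 300 + 300 + 150 + 150 + 100 + 75 + 75 + 50 = 3425 kg.
Lower bound: ⌈3425/575⌉ = 6 containers.
Also, 8 pallets each exceed 575/2 kg, and no two of those can share a container, so at least 8 containers are needed.
A packing using 8 containers:
  container 1: 425 + 150 = 575
  container 2: 400 + 150 = 550
  container 3: 375 + 100 + 75 = 550
  container 4: 375 + 75 + 50 = 500
  container 5: 325 = 325
  container 6: 325 = 325
  container 7: 300 = 300
  container 8: 300 = 300
This matches the lower bound, so 8 is optimal.

8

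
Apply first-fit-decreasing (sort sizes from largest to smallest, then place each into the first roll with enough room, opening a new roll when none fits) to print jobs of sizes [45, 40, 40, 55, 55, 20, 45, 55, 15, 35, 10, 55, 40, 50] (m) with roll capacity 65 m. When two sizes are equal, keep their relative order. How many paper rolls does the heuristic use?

11

Sorted descending: 55, 55, 55, 55, 50, 45, 45, 40, 40, 40, 35, 20, 15, 10.
  55 → roll 1 (new)  [load 55/65]
  55 → roll 2 (new)  [load 55/65]
  55 → roll 3 (new)  [load 55/65]
  55 → roll 4 (new)  [load 55/65]
  50 → roll 5 (new)  [load 50/65]
  45 → roll 6 (new)  [load 45/65]
  45 → roll 7 (new)  [load 45/65]
  40 → roll 8 (new)  [load 40/65]
  40 → roll 9 (new)  [load 40/65]
  40 → roll 10 (new)  [load 40/65]
  35 → roll 11 (new)  [load 35/65]
  20 → roll 6  [load 65/65]
  15 → roll 5  [load 65/65]
  10 → roll 1  [load 65/65]
11 paper rolls opened.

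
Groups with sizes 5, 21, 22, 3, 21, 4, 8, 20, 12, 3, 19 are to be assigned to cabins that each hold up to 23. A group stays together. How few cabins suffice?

7

Total = 22 + 21 + 21 + 20 + 19 + 12 + 8 + 5 + 4 + 3 + 3 = 138.
Lower bound: ⌈138/23⌉ = 6 cabins.
A packing using 7 cabins:
  cabin 1: 22 = 22
  cabin 2: 21 = 21
  cabin 3: 21 = 21
  cabin 4: 20 + 3 = 23
  cabin 5: 19 + 4 = 23
  cabin 6: 12 + 8 + 3 = 23
  cabin 7: 5 = 5
No arrangement into 6 cabins stays within capacity, so 7 is optimal.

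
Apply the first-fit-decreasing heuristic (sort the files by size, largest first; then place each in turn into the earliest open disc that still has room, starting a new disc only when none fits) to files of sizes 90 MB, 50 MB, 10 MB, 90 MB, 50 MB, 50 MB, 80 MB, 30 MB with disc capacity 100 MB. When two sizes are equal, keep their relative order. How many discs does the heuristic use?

Sorted descending: 90, 90, 80, 50, 50, 50, 30, 10.
  90 → disc 1 (new)  [load 90/100]
  90 → disc 2 (new)  [load 90/100]
  80 → disc 3 (new)  [load 80/100]
  50 → disc 4 (new)  [load 50/100]
  50 → disc 4  [load 100/100]
  50 → disc 5 (new)  [load 50/100]
  30 → disc 5  [load 80/100]
  10 → disc 1  [load 100/100]
5 discs opened.

5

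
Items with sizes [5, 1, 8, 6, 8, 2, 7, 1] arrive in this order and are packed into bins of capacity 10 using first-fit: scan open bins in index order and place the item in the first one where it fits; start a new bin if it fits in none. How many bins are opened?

5

  5 → bin 1 (new)  [load 5/10]
  1 → bin 1  [load 6/10]
  8 → bin 2 (new)  [load 8/10]
  6 → bin 3 (new)  [load 6/10]
  8 → bin 4 (new)  [load 8/10]
  2 → bin 1  [load 8/10]
  7 → bin 5 (new)  [load 7/10]
  1 → bin 1  [load 9/10]
5 bins opened.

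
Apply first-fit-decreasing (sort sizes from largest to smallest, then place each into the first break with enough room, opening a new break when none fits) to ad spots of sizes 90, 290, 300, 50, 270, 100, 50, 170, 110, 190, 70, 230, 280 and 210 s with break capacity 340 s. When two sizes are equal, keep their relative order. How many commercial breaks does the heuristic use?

8

Sorted descending: 300, 290, 280, 270, 230, 210, 190, 170, 110, 100, 90, 70, 50, 50.
  300 → break 1 (new)  [load 300/340]
  290 → break 2 (new)  [load 290/340]
  280 → break 3 (new)  [load 280/340]
  270 → break 4 (new)  [load 270/340]
  230 → break 5 (new)  [load 230/340]
  210 → break 6 (new)  [load 210/340]
  190 → break 7 (new)  [load 190/340]
  170 → break 8 (new)  [load 170/340]
  110 → break 5  [load 340/340]
  100 → break 6  [load 310/340]
  90 → break 7  [load 280/340]
  70 → break 4  [load 340/340]
  50 → break 2  [load 340/340]
  50 → break 3  [load 330/340]
8 commercial breaks opened.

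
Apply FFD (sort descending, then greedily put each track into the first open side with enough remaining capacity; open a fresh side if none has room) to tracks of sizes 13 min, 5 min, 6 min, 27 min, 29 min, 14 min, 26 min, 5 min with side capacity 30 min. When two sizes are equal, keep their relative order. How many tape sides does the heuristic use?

Sorted descending: 29, 27, 26, 14, 13, 6, 5, 5.
  29 → side 1 (new)  [load 29/30]
  27 → side 2 (new)  [load 27/30]
  26 → side 3 (new)  [load 26/30]
  14 → side 4 (new)  [load 14/30]
  13 → side 4  [load 27/30]
  6 → side 5 (new)  [load 6/30]
  5 → side 5  [load 11/30]
  5 → side 5  [load 16/30]
5 tape sides opened.

5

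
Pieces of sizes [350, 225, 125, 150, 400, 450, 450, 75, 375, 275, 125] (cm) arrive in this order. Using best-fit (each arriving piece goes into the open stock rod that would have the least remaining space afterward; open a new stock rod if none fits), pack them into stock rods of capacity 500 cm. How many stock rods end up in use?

  350 → stock rod 1 (new)  [load 350/500]
  225 → stock rod 2 (new)  [load 225/500]
  125 → stock rod 1  [load 475/500]
  150 → stock rod 2  [load 375/500]
  400 → stock rod 3 (new)  [load 400/500]
  450 → stock rod 4 (new)  [load 450/500]
  450 → stock rod 5 (new)  [load 450/500]
  75 → stock rod 3  [load 475/500]
  375 → stock rod 6 (new)  [load 375/500]
  275 → stock rod 7 (new)  [load 275/500]
  125 → stock rod 2  [load 500/500]
7 stock rods opened.

7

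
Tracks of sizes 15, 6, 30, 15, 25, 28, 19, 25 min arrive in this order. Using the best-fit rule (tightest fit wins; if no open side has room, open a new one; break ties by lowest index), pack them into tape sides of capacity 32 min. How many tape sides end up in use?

  15 → side 1 (new)  [load 15/32]
  6 → side 1  [load 21/32]
  30 → side 2 (new)  [load 30/32]
  15 → side 3 (new)  [load 15/32]
  25 → side 4 (new)  [load 25/32]
  28 → side 5 (new)  [load 28/32]
  19 → side 6 (new)  [load 19/32]
  25 → side 7 (new)  [load 25/32]
7 tape sides opened.

7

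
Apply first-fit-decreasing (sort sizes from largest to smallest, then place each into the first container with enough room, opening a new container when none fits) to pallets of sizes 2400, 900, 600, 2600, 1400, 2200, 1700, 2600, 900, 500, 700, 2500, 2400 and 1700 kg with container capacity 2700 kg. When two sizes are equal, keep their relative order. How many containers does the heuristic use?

Sorted descending: 2600, 2600, 2500, 2400, 2400, 2200, 1700, 1700, 1400, 900, 900, 700, 600, 500.
  2600 → container 1 (new)  [load 2600/2700]
  2600 → container 2 (new)  [load 2600/2700]
  2500 → container 3 (new)  [load 2500/2700]
  2400 → container 4 (new)  [load 2400/2700]
  2400 → container 5 (new)  [load 2400/2700]
  2200 → container 6 (new)  [load 2200/2700]
  1700 → container 7 (new)  [load 1700/2700]
  1700 → container 8 (new)  [load 1700/2700]
  1400 → container 9 (new)  [load 1400/2700]
  900 → container 7  [load 2600/2700]
  900 → container 8  [load 2600/2700]
  700 → container 9  [load 2100/2700]
  600 → container 9  [load 2700/2700]
  500 → container 6  [load 2700/2700]
9 containers opened.

9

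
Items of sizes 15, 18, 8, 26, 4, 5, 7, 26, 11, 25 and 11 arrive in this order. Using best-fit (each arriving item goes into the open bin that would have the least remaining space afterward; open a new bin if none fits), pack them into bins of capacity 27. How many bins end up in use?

  15 → bin 1 (new)  [load 15/27]
  18 → bin 2 (new)  [load 18/27]
  8 → bin 2  [load 26/27]
  26 → bin 3 (new)  [load 26/27]
  4 → bin 1  [load 19/27]
  5 → bin 1  [load 24/27]
  7 → bin 4 (new)  [load 7/27]
  26 → bin 5 (new)  [load 26/27]
  11 → bin 4  [load 18/27]
  25 → bin 6 (new)  [load 25/27]
  11 → bin 7 (new)  [load 11/27]
7 bins opened.

7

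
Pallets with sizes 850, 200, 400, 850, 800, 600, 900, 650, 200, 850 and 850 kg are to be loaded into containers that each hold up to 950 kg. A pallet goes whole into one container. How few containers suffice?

9

Total = 900 + 850 + 850 + 850 + 850 + 800 + 650 + 600 + 400 + 200 + 200 = 7150 kg.
Lower bound: ⌈7150/950⌉ = 8 containers.
A packing using 9 containers:
  container 1: 900 = 900
  container 2: 850 = 850
  container 3: 850 = 850
  container 4: 850 = 850
  container 5: 850 = 850
  container 6: 800 = 800
  container 7: 650 + 200 = 850
  container 8: 600 + 200 = 800
  container 9: 400 = 400
No arrangement into 8 containers stays within capacity, so 9 is optimal.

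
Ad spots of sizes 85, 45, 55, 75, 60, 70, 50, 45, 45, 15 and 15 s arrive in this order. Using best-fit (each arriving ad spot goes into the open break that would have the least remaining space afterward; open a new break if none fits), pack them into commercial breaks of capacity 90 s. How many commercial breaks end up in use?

  85 → break 1 (new)  [load 85/90]
  45 → break 2 (new)  [load 45/90]
  55 → break 3 (new)  [load 55/90]
  75 → break 4 (new)  [load 75/90]
  60 → break 5 (new)  [load 60/90]
  70 → break 6 (new)  [load 70/90]
  50 → break 7 (new)  [load 50/90]
  45 → break 2  [load 90/90]
  45 → break 8 (new)  [load 45/90]
  15 → break 4  [load 90/90]
  15 → break 6  [load 85/90]
8 commercial breaks opened.

8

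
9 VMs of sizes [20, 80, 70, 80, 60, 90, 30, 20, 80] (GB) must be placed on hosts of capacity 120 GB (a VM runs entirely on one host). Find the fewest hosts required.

6

Total = 90 + 80 + 80 + 80 + 70 + 60 + 30 + 20 + 20 = 530 GB.
Lower bound: ⌈530/120⌉ = 5 hosts.
A packing using 6 hosts:
  host 1: 90 + 30 = 120
  host 2: 80 + 20 + 20 = 120
  host 3: 80 = 80
  host 4: 80 = 80
  host 5: 70 = 70
  host 6: 60 = 60
No arrangement into 5 hosts stays within capacity, so 6 is optimal.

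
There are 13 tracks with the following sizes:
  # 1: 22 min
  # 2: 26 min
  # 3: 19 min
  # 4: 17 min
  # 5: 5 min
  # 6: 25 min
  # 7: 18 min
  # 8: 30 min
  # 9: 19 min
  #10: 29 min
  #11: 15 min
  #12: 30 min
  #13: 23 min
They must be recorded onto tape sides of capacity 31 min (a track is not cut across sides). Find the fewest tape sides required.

Total = 30 + 30 + 29 + 26 + 25 + 23 + 22 + 19 + 19 + 18 + 17 + 15 + 5 = 278 min.
Lower bound: ⌈278/31⌉ = 9 tape sides.
Also, 11 tracks each exceed 31/2 min, and no two of those can share a side, so at least 11 tape sides are needed.
A packing using 12 tape sides:
  side 1: 30 = 30
  side 2: 30 = 30
  side 3: 29 = 29
  side 4: 26 + 5 = 31
  side 5: 25 = 25
  side 6: 23 = 23
  side 7: 22 = 22
  side 8: 19 = 19
  side 9: 19 = 19
  side 10: 18 = 18
  side 11: 17 = 17
  side 12: 15 = 15
No arrangement into 11 tape sides stays within capacity, so 12 is optimal.

12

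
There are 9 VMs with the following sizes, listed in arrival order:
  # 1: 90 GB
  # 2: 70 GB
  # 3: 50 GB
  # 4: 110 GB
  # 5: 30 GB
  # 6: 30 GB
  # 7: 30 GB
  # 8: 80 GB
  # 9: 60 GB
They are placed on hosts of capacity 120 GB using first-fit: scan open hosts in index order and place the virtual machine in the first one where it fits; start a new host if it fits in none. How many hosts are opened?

  90 → host 1 (new)  [load 90/120]
  70 → host 2 (new)  [load 70/120]
  50 → host 2  [load 120/120]
  110 → host 3 (new)  [load 110/120]
  30 → host 1  [load 120/120]
  30 → host 4 (new)  [load 30/120]
  30 → host 4  [load 60/120]
  80 → host 5 (new)  [load 80/120]
  60 → host 4  [load 120/120]
5 hosts opened.

5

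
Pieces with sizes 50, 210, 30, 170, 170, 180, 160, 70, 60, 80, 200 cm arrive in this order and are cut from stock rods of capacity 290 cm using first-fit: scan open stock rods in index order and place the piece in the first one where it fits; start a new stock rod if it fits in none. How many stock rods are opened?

  50 → stock rod 1 (new)  [load 50/290]
  210 → stock rod 1  [load 260/290]
  30 → stock rod 1  [load 290/290]
  170 → stock rod 2 (new)  [load 170/290]
  170 → stock rod 3 (new)  [load 170/290]
  180 → stock rod 4 (new)  [load 180/290]
  160 → stock rod 5 (new)  [load 160/290]
  70 → stock rod 2  [load 240/290]
  60 → stock rod 3  [load 230/290]
  80 → stock rod 4  [load 260/290]
  200 → stock rod 6 (new)  [load 200/290]
6 stock rods opened.

6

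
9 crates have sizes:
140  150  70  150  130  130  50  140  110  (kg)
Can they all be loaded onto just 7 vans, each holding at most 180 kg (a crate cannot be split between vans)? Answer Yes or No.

Yes

A valid assignment using 7 vans:
  van 1: 150 = 150
  van 2: 150 = 150
  van 3: 140 = 140
  van 4: 140 = 140
  van 5: 130 + 50 = 180
  van 6: 130 = 130
  van 7: 110 + 70 = 180
Every load is within 180 kg, so 7 vans suffice.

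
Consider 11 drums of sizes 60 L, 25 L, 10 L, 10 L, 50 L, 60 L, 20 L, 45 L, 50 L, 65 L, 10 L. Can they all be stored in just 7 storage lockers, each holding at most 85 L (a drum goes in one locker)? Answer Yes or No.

A valid assignment using 6 storage lockers:
  locker 1: 65 + 20 = 85
  locker 2: 60 + 25 = 85
  locker 3: 60 + 10 + 10 = 80
  locker 4: 50 + 10 = 60
  locker 5: 50 = 50
  locker 6: 45 = 45
That uses only 6 ≤ 7, so 7 storage lockers are enough.

Yes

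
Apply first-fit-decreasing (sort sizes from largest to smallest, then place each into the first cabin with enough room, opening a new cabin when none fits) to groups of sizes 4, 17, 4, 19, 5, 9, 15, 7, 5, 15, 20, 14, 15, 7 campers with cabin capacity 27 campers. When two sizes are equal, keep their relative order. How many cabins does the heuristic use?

7

Sorted descending: 20, 19, 17, 15, 15, 15, 14, 9, 7, 7, 5, 5, 4, 4.
  20 → cabin 1 (new)  [load 20/27]
  19 → cabin 2 (new)  [load 19/27]
  17 → cabin 3 (new)  [load 17/27]
  15 → cabin 4 (new)  [load 15/27]
  15 → cabin 5 (new)  [load 15/27]
  15 → cabin 6 (new)  [load 15/27]
  14 → cabin 7 (new)  [load 14/27]
  9 → cabin 3  [load 26/27]
  7 → cabin 1  [load 27/27]
  7 → cabin 2  [load 26/27]
  5 → cabin 4  [load 20/27]
  5 → cabin 4  [load 25/27]
  4 → cabin 5  [load 19/27]
  4 → cabin 5  [load 23/27]
7 cabins opened.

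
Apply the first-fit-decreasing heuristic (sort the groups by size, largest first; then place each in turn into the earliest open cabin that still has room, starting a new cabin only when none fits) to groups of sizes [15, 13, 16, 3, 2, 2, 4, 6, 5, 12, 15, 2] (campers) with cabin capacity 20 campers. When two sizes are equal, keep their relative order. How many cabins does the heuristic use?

Sorted descending: 16, 15, 15, 13, 12, 6, 5, 4, 3, 2, 2, 2.
  16 → cabin 1 (new)  [load 16/20]
  15 → cabin 2 (new)  [load 15/20]
  15 → cabin 3 (new)  [load 15/20]
  13 → cabin 4 (new)  [load 13/20]
  12 → cabin 5 (new)  [load 12/20]
  6 → cabin 4  [load 19/20]
  5 → cabin 2  [load 20/20]
  4 → cabin 1  [load 20/20]
  3 → cabin 3  [load 18/20]
  2 → cabin 3  [load 20/20]
  2 → cabin 5  [load 14/20]
  2 → cabin 5  [load 16/20]
5 cabins opened.

5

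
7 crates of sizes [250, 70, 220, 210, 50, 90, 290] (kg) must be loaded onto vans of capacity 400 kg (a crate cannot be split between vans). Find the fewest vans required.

Total = 290 + 250 + 220 + 210 + 90 + 70 + 50 = 1180 kg.
Lower bound: ⌈1180/400⌉ = 3 vans.
Also, 4 crates each exceed 200 kg, and no two of those can share a van, so at least 4 vans are needed.
A packing using 4 vans:
  van 1: 290 + 90 = 380
  van 2: 250 + 70 + 50 = 370
  van 3: 220 = 220
  van 4: 210 = 210
This matches the lower bound, so 4 is optimal.

4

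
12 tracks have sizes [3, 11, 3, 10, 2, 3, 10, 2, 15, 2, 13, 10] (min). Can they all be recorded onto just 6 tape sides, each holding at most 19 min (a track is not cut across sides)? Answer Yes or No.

A valid assignment using 6 tape sides:
  side 1: 15 + 3 = 18
  side 2: 13 + 3 + 3 = 19
  side 3: 11 + 2 + 2 + 2 = 17
  side 4: 10 = 10
  side 5: 10 = 10
  side 6: 10 = 10
Every load is within 19 min, so 6 tape sides suffice.

Yes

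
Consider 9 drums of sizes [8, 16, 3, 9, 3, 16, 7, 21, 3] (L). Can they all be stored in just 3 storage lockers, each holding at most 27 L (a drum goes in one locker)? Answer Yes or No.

Total = 86 L; ⌈86/27⌉ = 4.
At least 4 storage lockers are required, but only 3 are allowed.

No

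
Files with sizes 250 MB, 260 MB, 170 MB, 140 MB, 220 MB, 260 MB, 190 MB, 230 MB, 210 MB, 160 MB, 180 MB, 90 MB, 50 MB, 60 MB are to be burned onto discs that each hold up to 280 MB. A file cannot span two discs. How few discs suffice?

Total = 260 + 260 + 250 + 230 + 220 + 210 + 190 + 180 + 170 + 160 + 140 + 90 + 60 + 50 = 2470 MB.
Lower bound: ⌈2470/280⌉ = 9 discs.
Also, 10 files each exceed 140 MB, and no two of those can share a disc, so at least 10 discs are needed.
A packing using 11 discs:
  disc 1: 260 = 260
  disc 2: 260 = 260
  disc 3: 250 = 250
  disc 4: 230 + 50 = 280
  disc 5: 220 + 60 = 280
  disc 6: 210 = 210
  disc 7: 190 + 90 = 280
  disc 8: 180 = 180
  disc 9: 170 = 170
  disc 10: 160 = 160
  disc 11: 140 = 140
No arrangement into 10 discs stays within capacity, so 11 is optimal.

11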